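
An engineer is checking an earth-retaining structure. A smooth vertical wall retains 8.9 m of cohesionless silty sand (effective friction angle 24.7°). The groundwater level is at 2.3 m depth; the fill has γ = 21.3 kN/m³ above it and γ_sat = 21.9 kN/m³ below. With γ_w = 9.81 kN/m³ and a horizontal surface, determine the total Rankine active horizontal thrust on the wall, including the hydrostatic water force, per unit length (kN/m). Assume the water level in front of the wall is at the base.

K_a = tan²(45° − φ/2) = 0.4106.
γ' = 21.9 − 9.81 = 12.09 kN/m³. Depth below WT = 6.6 m.
σ'_h at WT = K_a γ d_w = 20.11 kPa; at base = 20.11 + K_a γ' × 6.6 = 52.87 kPa.
P₁ (0–2.3 m) = ½×20.11×2.3 = 23.13. P₂ (2.3–8.9 m) = ½(20.11+52.87)×6.6 = 240.9.
P_w = ½ γ_w h₂² = 0.5×9.81×6.6² = 213.7. Total = 23.13+240.9+213.7 = 477.7 kN/m.

478 kN/m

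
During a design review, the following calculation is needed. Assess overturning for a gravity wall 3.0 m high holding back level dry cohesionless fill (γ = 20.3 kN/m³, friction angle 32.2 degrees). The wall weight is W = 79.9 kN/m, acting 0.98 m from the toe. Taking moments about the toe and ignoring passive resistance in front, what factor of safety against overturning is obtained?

K_a = tan²(45° − 32.2°/2) = 0.3047.
P_a = ½K_aγH² = 0.5×0.3047×20.3×3.0² = 27.84 kN/m, acting at H/3 = 1.000 m above the base.
Overturning moment M_o = P_a × H/3 = 27.84 × 1.000 = 27.84.
Resisting moment M_r = W × 0.98 = 79.9 × 0.98 = 78.30.
FS_overturning = M_r/M_o = 78.30/27.84 = 2.813.

2.81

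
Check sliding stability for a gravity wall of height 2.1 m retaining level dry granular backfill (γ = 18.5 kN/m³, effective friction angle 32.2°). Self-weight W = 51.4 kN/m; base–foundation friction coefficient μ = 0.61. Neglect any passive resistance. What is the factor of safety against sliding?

2.52

K_a = tan²(45° − 32.2°/2) = 0.3047.
P_a = ½K_aγH² = 0.5×0.3047×18.5×2.1² = 12.43 kN/m, acting at H/3 = 0.7000 m above the base.
FS_sliding = μW / P_a = 0.61×51.4 / 12.43 = 2.522.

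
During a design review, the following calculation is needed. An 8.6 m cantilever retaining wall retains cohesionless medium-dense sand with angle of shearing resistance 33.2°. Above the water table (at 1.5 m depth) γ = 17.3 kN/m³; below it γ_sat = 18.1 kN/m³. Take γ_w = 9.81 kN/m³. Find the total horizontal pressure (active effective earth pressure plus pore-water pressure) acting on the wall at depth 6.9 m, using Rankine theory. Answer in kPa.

73.6 kPa

K_a = (1 − sin φ)/(1 + sin φ) = 0.2924.
γ' = 18.1 − 9.81 = 8.290 kN/m³.
Effective vertical stress at 6.9 m: σ'_v = 17.3×1.5 + 8.290×5.40 = 70.72 kPa.
σ'_h = K_a σ'_v = 0.2924 × 70.72 = 20.67 kPa; u = γ_w × 5.40 = 52.97 kPa.
Total σ_h = 20.67 + 52.97 = 73.65 kPa.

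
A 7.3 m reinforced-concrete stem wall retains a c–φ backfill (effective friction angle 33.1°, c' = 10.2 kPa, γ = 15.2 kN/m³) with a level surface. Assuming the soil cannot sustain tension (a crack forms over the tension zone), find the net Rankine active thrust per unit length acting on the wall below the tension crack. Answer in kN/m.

K_a = 0.2936; √K_a = 0.5418.
Tension-crack depth z_c = 2c/(γ√K_a) = 2×10.2/(15.2×0.5418) = 2.477 m.
σ_a at base = K_a γ H − 2c√K_a = 0.2936×15.2×7.3 − 2×10.2×0.5418 = 21.52 kPa.
P_a = ½ × 21.52 × (H − z_c) = 0.5×21.52×4.823 = 51.90 kN/m.

51.9 kN/m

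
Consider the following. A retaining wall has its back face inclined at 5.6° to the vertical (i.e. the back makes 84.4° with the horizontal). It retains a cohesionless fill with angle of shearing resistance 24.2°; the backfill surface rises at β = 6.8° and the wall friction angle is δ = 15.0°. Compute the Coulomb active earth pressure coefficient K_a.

K_a = sin²(α+φ) / [sin²α · sin(α−δ) · (1 + √{sin(φ+δ)sin(φ−β) / (sin(α−δ)sin(α+β))})²].
With α = 84.4°, φ = 24.2°, δ = 15.0°, β = 6.8°: K_a = 0.4612.

0.461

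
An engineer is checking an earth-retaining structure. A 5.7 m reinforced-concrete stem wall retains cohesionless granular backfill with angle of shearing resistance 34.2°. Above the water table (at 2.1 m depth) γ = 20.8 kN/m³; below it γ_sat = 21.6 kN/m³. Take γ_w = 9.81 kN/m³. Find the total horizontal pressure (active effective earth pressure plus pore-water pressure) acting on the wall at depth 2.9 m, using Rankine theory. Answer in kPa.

22.7 kPa

K_a = (1 − sin φ)/(1 + sin φ) = 0.2803.
γ' = 21.6 − 9.81 = 11.79 kN/m³.
Effective vertical stress at 2.9 m: σ'_v = 20.8×2.1 + 11.79×0.800 = 53.11 kPa.
σ'_h = K_a σ'_v = 0.2803 × 53.11 = 14.89 kPa; u = γ_w × 0.800 = 7.848 kPa.
Total σ_h = 14.89 + 7.848 = 22.74 kPa.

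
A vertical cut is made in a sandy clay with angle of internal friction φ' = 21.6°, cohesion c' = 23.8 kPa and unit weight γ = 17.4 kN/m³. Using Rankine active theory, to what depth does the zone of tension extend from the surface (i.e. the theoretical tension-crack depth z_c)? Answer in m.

4.03 m

K_a = tan²(45° − 21.6°/2) = 0.4619; √K_a = 0.6796.
The active pressure is zero where K_a γ z = 2c√K_a, so z_c = 2c/(γ√K_a) = 2×23.8/(17.4×0.6796) = 4.025 m.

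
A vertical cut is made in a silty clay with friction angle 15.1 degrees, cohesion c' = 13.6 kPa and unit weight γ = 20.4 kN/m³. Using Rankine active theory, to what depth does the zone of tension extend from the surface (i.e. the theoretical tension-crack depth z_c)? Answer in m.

K_a = tan²(45° − 15.1°/2) = 0.5867; √K_a = 0.7659.
The active pressure is zero where K_a γ z = 2c√K_a, so z_c = 2c/(γ√K_a) = 2×13.6/(20.4×0.7659) = 1.741 m.

1.74 m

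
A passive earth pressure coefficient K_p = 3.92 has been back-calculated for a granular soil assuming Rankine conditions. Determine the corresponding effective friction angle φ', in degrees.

36.4°

K_p = (1+sin φ)/(1−sin φ) ⇒ sin φ = (K_p − 1)/(K_p + 1) = 0.5935.
φ = arcsin(0.5935) = 36.41°.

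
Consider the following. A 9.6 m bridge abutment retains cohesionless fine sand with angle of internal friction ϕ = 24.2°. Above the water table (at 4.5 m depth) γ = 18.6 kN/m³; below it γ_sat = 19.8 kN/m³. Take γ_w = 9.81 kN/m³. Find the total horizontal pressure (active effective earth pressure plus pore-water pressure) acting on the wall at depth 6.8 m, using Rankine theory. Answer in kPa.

67.2 kPa

K_a = (1 − sin φ)/(1 + sin φ) = 0.4185.
γ' = 19.8 − 9.81 = 9.990 kN/m³.
Effective vertical stress at 6.8 m: σ'_v = 18.6×4.5 + 9.990×2.30 = 106.7 kPa.
σ'_h = K_a σ'_v = 0.4185 × 106.7 = 44.65 kPa; u = γ_w × 2.30 = 22.56 kPa.
Total σ_h = 44.65 + 22.56 = 67.21 kPa.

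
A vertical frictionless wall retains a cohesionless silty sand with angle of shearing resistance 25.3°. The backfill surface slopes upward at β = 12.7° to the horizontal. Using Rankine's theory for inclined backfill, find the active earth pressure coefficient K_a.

K_a = cos β · (cos β − √(cos²β − cos²φ)) / (cos β + √(cos²β − cos²φ)).
cos β = 0.9755, cos φ = 0.9041, √(cos²β − cos²φ) = 0.3665.
K_a = 0.9755 × (0.9755 − 0.3665)/(0.9755 + 0.3665) = 0.4427.

0.443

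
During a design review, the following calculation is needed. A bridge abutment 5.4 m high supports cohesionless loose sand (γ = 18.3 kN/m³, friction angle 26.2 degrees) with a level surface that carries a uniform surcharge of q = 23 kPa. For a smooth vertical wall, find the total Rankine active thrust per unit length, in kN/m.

151 kN/m

K_a = tan²(45° − φ/2) = 0.3874.
Soil triangle: ½ K_a γ H² = 0.5×0.3874×18.3×5.4² = 103.4 kN/m.
Surcharge rectangle: K_a q H = 0.3874×23×5.4 = 48.12 kN/m.
Total = 103.4 + 48.12 = 151.5 kN/m.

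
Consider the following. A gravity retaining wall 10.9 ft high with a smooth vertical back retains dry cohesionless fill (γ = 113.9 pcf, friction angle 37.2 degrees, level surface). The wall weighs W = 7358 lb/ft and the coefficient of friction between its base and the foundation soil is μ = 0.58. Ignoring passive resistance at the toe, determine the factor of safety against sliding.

2.56

K_a = tan²(45° − 37.2°/2) = 0.2464.
P_a = ½K_aγH² = 0.5×0.2464×113.9×10.9² = 1667 lb/ft, acting at H/3 = 3.633 ft above the base.
FS_sliding = μW / P_a = 0.58×7358 / 1667 = 2.560.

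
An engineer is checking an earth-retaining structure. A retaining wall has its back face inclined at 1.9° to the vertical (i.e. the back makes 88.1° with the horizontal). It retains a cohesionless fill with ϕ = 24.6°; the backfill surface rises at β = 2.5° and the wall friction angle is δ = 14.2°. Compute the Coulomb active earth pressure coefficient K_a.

K_a = sin²(α+φ) / [sin²α · sin(α−δ) · (1 + √{sin(φ+δ)sin(φ−β) / (sin(α−δ)sin(α+β))})²].
With α = 88.1°, φ = 24.6°, δ = 14.2°, β = 2.5°: K_a = 0.3966.

0.397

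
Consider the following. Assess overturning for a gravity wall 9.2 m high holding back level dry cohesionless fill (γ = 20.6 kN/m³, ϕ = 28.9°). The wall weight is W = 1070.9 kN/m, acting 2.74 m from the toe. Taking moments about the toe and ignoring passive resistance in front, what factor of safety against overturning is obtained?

3.15

K_a = tan²(45° − 28.9°/2) = 0.3484.
P_a = ½K_aγH² = 0.5×0.3484×20.6×9.2² = 303.7 kN/m, acting at H/3 = 3.067 m above the base.
Overturning moment M_o = P_a × H/3 = 303.7 × 3.067 = 931.3.
Resisting moment M_r = W × 2.74 = 1070.9 × 2.74 = 2934.
FS_overturning = M_r/M_o = 2934/931.3 = 3.151.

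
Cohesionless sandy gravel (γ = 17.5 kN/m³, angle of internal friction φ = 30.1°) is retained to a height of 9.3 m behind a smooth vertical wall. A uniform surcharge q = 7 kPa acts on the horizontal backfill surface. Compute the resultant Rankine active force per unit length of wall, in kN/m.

K_a = tan²(45° − φ/2) = 0.3320.
Soil triangle: ½ K_a γ H² = 0.5×0.3320×17.5×9.3² = 251.2 kN/m.
Surcharge rectangle: K_a q H = 0.3320×7×9.3 = 21.61 kN/m.
Total = 251.2 + 21.61 = 272.9 kN/m.

273 kN/m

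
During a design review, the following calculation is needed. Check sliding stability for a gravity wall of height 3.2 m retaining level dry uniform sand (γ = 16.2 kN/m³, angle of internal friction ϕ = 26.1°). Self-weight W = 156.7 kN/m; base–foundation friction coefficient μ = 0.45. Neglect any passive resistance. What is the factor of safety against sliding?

2.19

K_a = tan²(45° − 26.1°/2) = 0.3889.
P_a = ½K_aγH² = 0.5×0.3889×16.2×3.2² = 32.26 kN/m, acting at H/3 = 1.067 m above the base.
FS_sliding = μW / P_a = 0.45×156.7 / 32.26 = 2.186.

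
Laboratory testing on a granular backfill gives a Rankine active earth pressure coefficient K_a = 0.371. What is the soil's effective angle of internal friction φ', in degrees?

27.3°

K_a = tan²(45° − φ/2) ⇒ 45° − φ/2 = arctan(√0.371) = 31.35°.
φ = 2(45° − 31.35°) = 27.31°.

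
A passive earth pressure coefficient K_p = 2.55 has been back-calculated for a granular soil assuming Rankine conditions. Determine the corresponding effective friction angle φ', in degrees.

K_p = (1+sin φ)/(1−sin φ) ⇒ sin φ = (K_p − 1)/(K_p + 1) = 0.4366.
φ = arcsin(0.4366) = 25.89°.

25.9°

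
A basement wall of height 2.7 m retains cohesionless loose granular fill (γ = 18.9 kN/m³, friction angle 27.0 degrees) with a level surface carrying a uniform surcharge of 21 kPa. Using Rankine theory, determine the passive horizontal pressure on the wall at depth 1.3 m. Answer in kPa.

121 kPa

K_p = (1 + sin φ)/(1 − sin φ) = 2.663.
σ_v = γz + q = 18.9 × 1.3 + 21 = 45.57 kPa.
σ_h = K_p σ_v = 2.663 × 45.57 = 121.4 kPa.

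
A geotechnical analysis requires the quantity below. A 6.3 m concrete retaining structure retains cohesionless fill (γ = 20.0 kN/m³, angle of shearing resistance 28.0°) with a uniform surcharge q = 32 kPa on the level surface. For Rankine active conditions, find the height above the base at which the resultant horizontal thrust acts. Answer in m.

2.45 m

K_a = 0.3610.
Triangular part P₁ = ½K_aγH² = 143.3 at H/3 = 2.100 m; rectangular part P₂ = K_a q H = 72.78 at H/2 = 3.150 m.
ȳ = (P₁·2.100 + P₂·3.150)/(P₁+P₂) = 2.454 m.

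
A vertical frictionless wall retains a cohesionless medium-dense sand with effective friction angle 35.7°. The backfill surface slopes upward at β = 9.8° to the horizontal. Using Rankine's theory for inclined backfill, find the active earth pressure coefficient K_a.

K_a = cos β · (cos β − √(cos²β − cos²φ)) / (cos β + √(cos²β − cos²φ)).
cos β = 0.9854, cos φ = 0.8121, √(cos²β − cos²φ) = 0.5582.
K_a = 0.9854 × (0.9854 − 0.5582)/(0.9854 + 0.5582) = 0.2727.

0.273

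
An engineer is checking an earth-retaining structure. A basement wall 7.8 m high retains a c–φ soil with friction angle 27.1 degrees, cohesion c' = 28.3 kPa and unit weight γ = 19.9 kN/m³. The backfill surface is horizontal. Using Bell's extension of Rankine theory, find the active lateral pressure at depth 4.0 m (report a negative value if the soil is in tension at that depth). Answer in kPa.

K_a = (1 − sin φ)/(1 + sin φ) = 0.3741.
σ_a = K_a γ z − 2c√K_a = 0.3741×19.9×4.0 − 2×28.3×0.6116 = -4.842 kPa.

-4.84 kPa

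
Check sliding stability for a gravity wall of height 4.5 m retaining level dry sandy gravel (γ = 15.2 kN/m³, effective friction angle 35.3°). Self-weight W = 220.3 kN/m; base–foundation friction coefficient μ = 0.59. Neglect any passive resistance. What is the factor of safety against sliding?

3.16

K_a = tan²(45° − 35.3°/2) = 0.2675.
P_a = ½K_aγH² = 0.5×0.2675×15.2×4.5² = 41.17 kN/m, acting at H/3 = 1.500 m above the base.
FS_sliding = μW / P_a = 0.59×220.3 / 41.17 = 3.157.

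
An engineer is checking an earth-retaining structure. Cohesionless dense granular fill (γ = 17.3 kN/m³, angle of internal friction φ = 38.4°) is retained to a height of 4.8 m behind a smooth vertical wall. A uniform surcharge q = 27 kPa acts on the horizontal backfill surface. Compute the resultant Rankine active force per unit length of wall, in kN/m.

K_a = tan²(45° − φ/2) = 0.2337.
Soil triangle: ½ K_a γ H² = 0.5×0.2337×17.3×4.8² = 46.57 kN/m.
Surcharge rectangle: K_a q H = 0.2337×27×4.8 = 30.29 kN/m.
Total = 46.57 + 30.29 = 76.86 kN/m.

76.9 kN/m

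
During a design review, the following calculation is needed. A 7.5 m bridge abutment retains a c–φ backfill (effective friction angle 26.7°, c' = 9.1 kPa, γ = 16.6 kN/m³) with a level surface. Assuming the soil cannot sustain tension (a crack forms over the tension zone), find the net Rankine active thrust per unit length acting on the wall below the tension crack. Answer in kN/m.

K_a = 0.3800; √K_a = 0.6164.
Tension-crack depth z_c = 2c/(γ√K_a) = 2×9.1/(16.6×0.6164) = 1.779 m.
σ_a at base = K_a γ H − 2c√K_a = 0.3800×16.6×7.5 − 2×9.1×0.6164 = 36.09 kPa.
P_a = ½ × 36.09 × (H − z_c) = 0.5×36.09×5.721 = 103.2 kN/m.

103 kN/m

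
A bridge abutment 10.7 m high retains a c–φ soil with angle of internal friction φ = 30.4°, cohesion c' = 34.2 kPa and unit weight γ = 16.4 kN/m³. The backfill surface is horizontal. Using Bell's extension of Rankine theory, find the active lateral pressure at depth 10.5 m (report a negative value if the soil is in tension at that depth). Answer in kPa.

K_a = (1 − sin φ)/(1 + sin φ) = 0.3280.
σ_a = K_a γ z − 2c√K_a = 0.3280×16.4×10.5 − 2×34.2×0.5727 = 17.31 kPa.

17.3 kPa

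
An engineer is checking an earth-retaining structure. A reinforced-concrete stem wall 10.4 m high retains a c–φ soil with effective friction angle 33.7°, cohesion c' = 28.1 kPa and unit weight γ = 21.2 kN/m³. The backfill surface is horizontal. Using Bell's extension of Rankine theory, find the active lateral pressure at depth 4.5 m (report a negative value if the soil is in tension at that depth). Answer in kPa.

K_a = (1 − sin φ)/(1 + sin φ) = 0.2863.
σ_a = K_a γ z − 2c√K_a = 0.2863×21.2×4.5 − 2×28.1×0.5351 = -2.758 kPa.

-2.76 kPa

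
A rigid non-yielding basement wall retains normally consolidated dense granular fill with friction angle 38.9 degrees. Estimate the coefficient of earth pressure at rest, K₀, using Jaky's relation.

0.372

K₀ = 1 − sin φ' = 1 − sin 38.9° = 0.3720.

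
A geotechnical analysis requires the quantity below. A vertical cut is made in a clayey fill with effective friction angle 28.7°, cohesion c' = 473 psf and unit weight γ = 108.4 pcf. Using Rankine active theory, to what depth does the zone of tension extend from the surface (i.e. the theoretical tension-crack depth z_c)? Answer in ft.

K_a = tan²(45° − 28.7°/2) = 0.3511; √K_a = 0.5926.
The active pressure is zero where K_a γ z = 2c√K_a, so z_c = 2c/(γ√K_a) = 2×473/(108.4×0.5926) = 14.73 ft.

14.7 ft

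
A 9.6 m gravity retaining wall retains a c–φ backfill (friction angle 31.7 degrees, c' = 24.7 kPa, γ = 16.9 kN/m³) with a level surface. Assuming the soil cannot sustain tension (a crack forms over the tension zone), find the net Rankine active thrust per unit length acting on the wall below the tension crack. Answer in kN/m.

K_a = 0.3111; √K_a = 0.5577.
Tension-crack depth z_c = 2c/(γ√K_a) = 2×24.7/(16.9×0.5577) = 5.241 m.
σ_a at base = K_a γ H − 2c√K_a = 0.3111×16.9×9.6 − 2×24.7×0.5577 = 22.92 kPa.
P_a = ½ × 22.92 × (H − z_c) = 0.5×22.92×4.359 = 49.95 kN/m.

49.9 kN/m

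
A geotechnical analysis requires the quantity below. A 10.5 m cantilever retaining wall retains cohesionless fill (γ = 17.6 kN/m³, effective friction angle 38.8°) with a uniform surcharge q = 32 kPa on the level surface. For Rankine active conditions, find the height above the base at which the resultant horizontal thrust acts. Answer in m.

3.95 m

K_a = 0.2296.
Triangular part P₁ = ½K_aγH² = 222.7 at H/3 = 3.500 m; rectangular part P₂ = K_a q H = 77.13 at H/2 = 5.250 m.
ȳ = (P₁·3.500 + P₂·5.250)/(P₁+P₂) = 3.950 m.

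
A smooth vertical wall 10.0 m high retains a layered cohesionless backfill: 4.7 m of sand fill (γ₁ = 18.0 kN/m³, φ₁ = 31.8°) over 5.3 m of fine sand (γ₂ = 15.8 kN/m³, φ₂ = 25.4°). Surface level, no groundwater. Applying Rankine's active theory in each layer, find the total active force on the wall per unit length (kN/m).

K_a1 = tan²(45°−31.8°/2) = 0.3098; K_a2 = tan²(45°−25.4°/2) = 0.3996.
Layer 1: σ at base = K_a1 γ₁ h₁ = 26.21 kPa; P₁ = ½×26.21×4.7 = 61.59.
Layer 2: σ_v at top = γ₁h₁ = 84.60; σ_h top = K_a2×84.60 = 33.81; σ_h base = K_a2×(84.60+15.8×5.3) = 67.28.
P₂ = ½(33.81+67.28)×5.3 = 267.9. Total P_a = 61.59+267.9 = 329.5 kN/m.

329 kN/m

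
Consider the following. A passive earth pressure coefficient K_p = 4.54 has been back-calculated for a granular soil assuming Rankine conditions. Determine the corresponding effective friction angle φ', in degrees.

39.7°

K_p = (1+sin φ)/(1−sin φ) ⇒ sin φ = (K_p − 1)/(K_p + 1) = 0.6390.
φ = arcsin(0.6390) = 39.72°.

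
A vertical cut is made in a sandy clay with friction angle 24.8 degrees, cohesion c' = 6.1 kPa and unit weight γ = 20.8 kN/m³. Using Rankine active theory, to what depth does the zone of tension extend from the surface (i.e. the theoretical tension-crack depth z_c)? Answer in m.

0.917 m

K_a = tan²(45° − 24.8°/2) = 0.4090; √K_a = 0.6395.
The active pressure is zero where K_a γ z = 2c√K_a, so z_c = 2c/(γ√K_a) = 2×6.1/(20.8×0.6395) = 0.9171 m.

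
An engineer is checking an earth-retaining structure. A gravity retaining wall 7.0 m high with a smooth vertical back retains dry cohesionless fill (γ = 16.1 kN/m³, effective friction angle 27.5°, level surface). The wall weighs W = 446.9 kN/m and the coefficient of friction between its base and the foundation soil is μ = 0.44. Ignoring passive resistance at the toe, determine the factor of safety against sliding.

K_a = tan²(45° − 27.5°/2) = 0.3682.
P_a = ½K_aγH² = 0.5×0.3682×16.1×7.0² = 145.2 kN/m, acting at H/3 = 2.333 m above the base.
FS_sliding = μW / P_a = 0.44×446.9 / 145.2 = 1.354.

1.35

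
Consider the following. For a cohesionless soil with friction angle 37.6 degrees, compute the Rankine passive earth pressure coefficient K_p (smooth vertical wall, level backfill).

4.13

K_p = (1 + sin φ)/(1 − sin φ) = tan²(45° + 37.6°/2) = 4.130.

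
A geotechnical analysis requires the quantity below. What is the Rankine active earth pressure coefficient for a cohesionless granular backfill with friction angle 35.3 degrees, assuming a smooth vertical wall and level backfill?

0.268

K_a = tan²(45° − φ/2) = tan²(27.35°) = 0.2675.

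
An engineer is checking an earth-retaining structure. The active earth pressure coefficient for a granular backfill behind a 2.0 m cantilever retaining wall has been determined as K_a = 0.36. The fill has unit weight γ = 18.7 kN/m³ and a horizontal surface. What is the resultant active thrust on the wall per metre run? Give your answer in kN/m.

P = ½ K_a γ H² = 0.5 × 0.36 × 18.7 × 2.0² = 13.46 kN/m.

13.5 kN/m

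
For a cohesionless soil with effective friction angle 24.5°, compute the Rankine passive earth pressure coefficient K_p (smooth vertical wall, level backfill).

K_p = (1 + sin φ)/(1 − sin φ) = tan²(45° + 24.5°/2) = 2.417.

2.42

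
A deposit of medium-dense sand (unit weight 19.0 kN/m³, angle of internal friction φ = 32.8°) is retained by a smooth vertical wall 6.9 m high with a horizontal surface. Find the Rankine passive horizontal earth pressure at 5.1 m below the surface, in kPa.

K_p = (1 + sin φ)/(1 − sin φ) = 3.364.
σ_h = K_p γ z = 3.364 × 19.0 × 5.1 = 326.0 kPa.

326 kPa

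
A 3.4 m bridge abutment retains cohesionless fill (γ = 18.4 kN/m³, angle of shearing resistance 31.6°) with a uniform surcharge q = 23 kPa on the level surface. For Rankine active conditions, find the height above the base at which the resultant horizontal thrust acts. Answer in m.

K_a = 0.3123.
Triangular part P₁ = ½K_aγH² = 33.22 at H/3 = 1.133 m; rectangular part P₂ = K_a q H = 24.43 at H/2 = 1.700 m.
ȳ = (P₁·1.133 + P₂·1.700)/(P₁+P₂) = 1.373 m.

1.37 m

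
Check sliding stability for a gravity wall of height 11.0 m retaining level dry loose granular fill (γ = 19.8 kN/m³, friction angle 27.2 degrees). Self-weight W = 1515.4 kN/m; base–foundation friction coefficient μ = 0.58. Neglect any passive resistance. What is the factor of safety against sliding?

K_a = tan²(45° − 27.2°/2) = 0.3726.
P_a = ½K_aγH² = 0.5×0.3726×19.8×11.0² = 446.3 kN/m, acting at H/3 = 3.667 m above the base.
FS_sliding = μW / P_a = 0.58×1515.4 / 446.3 = 1.969.

1.97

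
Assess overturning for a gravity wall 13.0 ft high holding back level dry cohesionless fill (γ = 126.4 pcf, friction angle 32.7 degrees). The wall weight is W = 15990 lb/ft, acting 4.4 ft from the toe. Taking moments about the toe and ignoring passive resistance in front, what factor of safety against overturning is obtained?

K_a = tan²(45° − 32.7°/2) = 0.2985.
P_a = ½K_aγH² = 0.5×0.2985×126.4×13.0² = 3188 lb/ft, acting at H/3 = 4.333 ft above the base.
Overturning moment M_o = P_a × H/3 = 3188 × 4.333 = 13820.
Resisting moment M_r = W × 4.4 = 15990 × 4.4 = 70360.
FS_overturning = M_r/M_o = 70360/13820 = 5.093.

5.09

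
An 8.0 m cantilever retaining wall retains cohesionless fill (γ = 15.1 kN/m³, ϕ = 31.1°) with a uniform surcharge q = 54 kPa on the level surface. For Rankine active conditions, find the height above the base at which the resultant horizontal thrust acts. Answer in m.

3.30 m

K_a = 0.3188.
Triangular part P₁ = ½K_aγH² = 154.0 at H/3 = 2.667 m; rectangular part P₂ = K_a q H = 137.7 at H/2 = 4.000 m.
ȳ = (P₁·2.667 + P₂·4.000)/(P₁+P₂) = 3.296 m.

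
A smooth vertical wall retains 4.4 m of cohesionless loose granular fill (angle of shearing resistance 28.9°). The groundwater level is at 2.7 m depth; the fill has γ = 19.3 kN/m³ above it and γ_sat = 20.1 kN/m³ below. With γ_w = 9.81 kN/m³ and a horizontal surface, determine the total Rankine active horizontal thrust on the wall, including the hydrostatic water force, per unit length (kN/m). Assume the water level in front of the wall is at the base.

K_a = tan²(45° − φ/2) = 0.3484.
γ' = 20.1 − 9.81 = 10.29 kN/m³. Depth below WT = 1.7 m.
σ'_h at WT = K_a γ d_w = 18.15 kPa; at base = 18.15 + K_a γ' × 1.7 = 24.25 kPa.
P₁ (0–2.7 m) = ½×18.15×2.7 = 24.51. P₂ (2.7–4.4 m) = ½(18.15+24.25)×1.7 = 36.04.
P_w = ½ γ_w h₂² = 0.5×9.81×1.7² = 14.18. Total = 24.51+36.04+14.18 = 74.72 kN/m.

74.7 kN/m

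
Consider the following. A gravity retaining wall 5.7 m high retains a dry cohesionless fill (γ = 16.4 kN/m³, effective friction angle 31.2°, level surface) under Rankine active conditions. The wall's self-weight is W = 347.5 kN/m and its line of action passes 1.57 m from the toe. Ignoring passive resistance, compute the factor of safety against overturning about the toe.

3.39

K_a = tan²(45° − 31.2°/2) = 0.3175.
P_a = ½K_aγH² = 0.5×0.3175×16.4×5.7² = 84.59 kN/m, acting at H/3 = 1.900 m above the base.
Overturning moment M_o = P_a × H/3 = 84.59 × 1.900 = 160.7.
Resisting moment M_r = W × 1.57 = 347.5 × 1.57 = 545.6.
FS_overturning = M_r/M_o = 545.6/160.7 = 3.395.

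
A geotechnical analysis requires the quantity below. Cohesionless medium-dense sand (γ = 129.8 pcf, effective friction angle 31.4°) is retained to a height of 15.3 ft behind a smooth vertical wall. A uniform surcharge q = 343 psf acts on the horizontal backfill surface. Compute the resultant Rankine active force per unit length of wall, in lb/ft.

K_a = tan²(45° − φ/2) = 0.3149.
Soil triangle: ½ K_a γ H² = 0.5×0.3149×129.8×15.3² = 4784 lb/ft.
Surcharge rectangle: K_a q H = 0.3149×343×15.3 = 1653 lb/ft.
Total = 4784 + 1653 = 6437 lb/ft.

6440 lb/ft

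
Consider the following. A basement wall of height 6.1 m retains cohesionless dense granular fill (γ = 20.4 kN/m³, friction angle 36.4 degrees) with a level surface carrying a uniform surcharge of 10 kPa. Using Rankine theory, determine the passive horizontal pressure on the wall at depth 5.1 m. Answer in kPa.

447 kPa

K_p = (1 + sin φ)/(1 − sin φ) = 3.919.
σ_v = γz + q = 20.4 × 5.1 + 10 = 114.0 kPa.
σ_h = K_p σ_v = 3.919 × 114.0 = 446.9 kPa.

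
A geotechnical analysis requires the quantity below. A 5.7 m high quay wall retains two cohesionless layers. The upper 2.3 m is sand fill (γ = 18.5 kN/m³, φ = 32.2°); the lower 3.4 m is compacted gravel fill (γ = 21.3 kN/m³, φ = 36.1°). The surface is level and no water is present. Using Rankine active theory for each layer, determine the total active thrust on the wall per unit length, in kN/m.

K_a1 = tan²(45°−32.2°/2) = 0.3047; K_a2 = tan²(45°−36.1°/2) = 0.2585.
Layer 1: σ at base = K_a1 γ₁ h₁ = 12.97 kPa; P₁ = ½×12.97×2.3 = 14.91.
Layer 2: σ_v at top = γ₁h₁ = 42.55; σ_h top = K_a2×42.55 = 11.00; σ_h base = K_a2×(42.55+21.3×3.4) = 29.72.
P₂ = ½(11.00+29.72)×3.4 = 69.22. Total P_a = 14.91+69.22 = 84.13 kN/m.

84.1 kN/m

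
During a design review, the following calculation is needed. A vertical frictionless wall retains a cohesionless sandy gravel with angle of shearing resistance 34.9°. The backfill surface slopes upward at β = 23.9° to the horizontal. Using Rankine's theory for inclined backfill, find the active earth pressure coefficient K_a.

0.354

K_a = cos β · (cos β − √(cos²β − cos²φ)) / (cos β + √(cos²β − cos²φ)).
cos β = 0.9143, cos φ = 0.8202, √(cos²β − cos²φ) = 0.4040.
K_a = 0.9143 × (0.9143 − 0.4040)/(0.9143 + 0.4040) = 0.3539.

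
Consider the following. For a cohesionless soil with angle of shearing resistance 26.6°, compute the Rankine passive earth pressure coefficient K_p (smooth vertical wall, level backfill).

K_p = (1 + sin φ)/(1 − sin φ) = tan²(45° + 26.6°/2) = 2.622.

2.62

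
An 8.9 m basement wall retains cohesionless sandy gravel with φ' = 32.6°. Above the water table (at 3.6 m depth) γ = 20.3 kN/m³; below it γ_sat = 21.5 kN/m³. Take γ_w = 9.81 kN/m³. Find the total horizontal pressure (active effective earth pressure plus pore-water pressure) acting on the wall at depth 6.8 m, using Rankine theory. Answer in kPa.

64.5 kPa

K_a = (1 − sin φ)/(1 + sin φ) = 0.2997.
γ' = 21.5 − 9.81 = 11.69 kN/m³.
Effective vertical stress at 6.8 m: σ'_v = 20.3×3.6 + 11.69×3.20 = 110.5 kPa.
σ'_h = K_a σ'_v = 0.2997 × 110.5 = 33.12 kPa; u = γ_w × 3.20 = 31.39 kPa.
Total σ_h = 33.12 + 31.39 = 64.51 kPa.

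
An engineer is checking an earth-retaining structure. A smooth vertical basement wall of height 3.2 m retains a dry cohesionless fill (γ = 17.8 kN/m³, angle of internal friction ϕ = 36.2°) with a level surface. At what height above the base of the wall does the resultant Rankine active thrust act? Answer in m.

1.07 m

K_a = 0.2574.
The pressure distribution is triangular, so the resultant acts at H/3 above the base = 3.2/3 = 1.067 m.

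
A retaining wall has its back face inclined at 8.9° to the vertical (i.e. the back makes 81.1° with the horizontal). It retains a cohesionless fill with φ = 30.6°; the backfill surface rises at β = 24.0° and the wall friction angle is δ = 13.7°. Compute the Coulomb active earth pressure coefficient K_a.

K_a = sin²(α+φ) / [sin²α · sin(α−δ) · (1 + √{sin(φ+δ)sin(φ−β) / (sin(α−δ)sin(α+β))})²].
With α = 81.1°, φ = 30.6°, δ = 13.7°, β = 24.0°: K_a = 0.5668.

0.567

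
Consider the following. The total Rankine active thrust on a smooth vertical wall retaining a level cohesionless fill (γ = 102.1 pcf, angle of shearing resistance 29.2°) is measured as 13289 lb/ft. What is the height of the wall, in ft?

K_a = 0.3442. P_a = ½ K_a γ H² ⇒ H = √(2P_a/(K_a γ)).
H = √(2×13289/(0.3442×102.1)) = 27.50 ft.

27.5 ft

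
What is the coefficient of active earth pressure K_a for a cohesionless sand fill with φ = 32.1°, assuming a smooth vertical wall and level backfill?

K_a = tan²(45° − φ/2) = tan²(28.95°) = 0.3060.

0.306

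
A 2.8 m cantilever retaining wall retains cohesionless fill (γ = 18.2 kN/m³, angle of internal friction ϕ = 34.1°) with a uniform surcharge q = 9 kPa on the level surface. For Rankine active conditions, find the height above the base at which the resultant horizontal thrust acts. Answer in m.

1.06 m

K_a = 0.2815.
Triangular part P₁ = ½K_aγH² = 20.09 at H/3 = 0.9333 m; rectangular part P₂ = K_a q H = 7.094 at H/2 = 1.400 m.
ȳ = (P₁·0.9333 + P₂·1.400)/(P₁+P₂) = 1.055 m.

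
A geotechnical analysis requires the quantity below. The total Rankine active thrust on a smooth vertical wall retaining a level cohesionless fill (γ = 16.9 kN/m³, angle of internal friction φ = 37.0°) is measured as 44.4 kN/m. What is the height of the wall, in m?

4.60 m

K_a = 0.2486. P_a = ½ K_a γ H² ⇒ H = √(2P_a/(K_a γ)).
H = √(2×44.4/(0.2486×16.9)) = 4.598 m.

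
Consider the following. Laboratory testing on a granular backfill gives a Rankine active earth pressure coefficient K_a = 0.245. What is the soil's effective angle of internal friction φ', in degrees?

K_a = tan²(45° − φ/2) ⇒ 45° − φ/2 = arctan(√0.245) = 26.33°.
φ = 2(45° − 26.33°) = 37.33°.

37.3°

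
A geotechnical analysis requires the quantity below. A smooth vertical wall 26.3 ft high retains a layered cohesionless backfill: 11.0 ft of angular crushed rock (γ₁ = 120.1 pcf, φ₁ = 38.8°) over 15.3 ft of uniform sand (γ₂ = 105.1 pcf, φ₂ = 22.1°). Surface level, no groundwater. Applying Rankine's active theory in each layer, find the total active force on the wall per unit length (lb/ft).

K_a1 = tan²(45°−38.8°/2) = 0.2296; K_a2 = tan²(45°−22.1°/2) = 0.4533.
Layer 1: σ at base = K_a1 γ₁ h₁ = 303.3 psf; P₁ = ½×303.3×11.0 = 1668.
Layer 2: σ_v at top = γ₁h₁ = 1321; σ_h top = K_a2×1321 = 598.8; σ_h base = K_a2×(1321+105.1×15.3) = 1328.
P₂ = ½(598.8+1328)×15.3 = 14740. Total P_a = 1668+14740 = 16410 lb/ft.

16400 lb/ft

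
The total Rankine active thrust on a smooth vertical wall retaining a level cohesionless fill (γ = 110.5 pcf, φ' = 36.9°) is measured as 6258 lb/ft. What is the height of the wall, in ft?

21.3 ft

K_a = 0.2497. P_a = ½ K_a γ H² ⇒ H = √(2P_a/(K_a γ)).
H = √(2×6258/(0.2497×110.5)) = 21.30 ft.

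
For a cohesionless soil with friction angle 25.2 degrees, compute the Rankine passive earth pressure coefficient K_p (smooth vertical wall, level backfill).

2.48

K_p = (1 + sin φ)/(1 − sin φ) = tan²(45° + 25.2°/2) = 2.483.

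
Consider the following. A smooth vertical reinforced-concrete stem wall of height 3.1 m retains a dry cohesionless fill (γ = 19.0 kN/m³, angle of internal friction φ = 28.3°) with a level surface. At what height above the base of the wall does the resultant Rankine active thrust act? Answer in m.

1.03 m

K_a = 0.3568.
The pressure distribution is triangular, so the resultant acts at H/3 above the base = 3.1/3 = 1.033 m.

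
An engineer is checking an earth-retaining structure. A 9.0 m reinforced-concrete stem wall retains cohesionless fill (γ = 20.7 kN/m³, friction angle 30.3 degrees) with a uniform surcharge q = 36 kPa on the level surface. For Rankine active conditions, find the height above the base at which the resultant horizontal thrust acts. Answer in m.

3.42 m

K_a = 0.3293.
Triangular part P₁ = ½K_aγH² = 276.1 at H/3 = 3.000 m; rectangular part P₂ = K_a q H = 106.7 at H/2 = 4.500 m.
ȳ = (P₁·3.000 + P₂·4.500)/(P₁+P₂) = 3.418 m.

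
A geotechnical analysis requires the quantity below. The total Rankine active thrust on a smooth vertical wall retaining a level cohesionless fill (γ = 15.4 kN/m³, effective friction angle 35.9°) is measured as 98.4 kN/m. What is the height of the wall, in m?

K_a = 0.2607. P_a = ½ K_a γ H² ⇒ H = √(2P_a/(K_a γ)).
H = √(2×98.4/(0.2607×15.4)) = 7.001 m.

7.00 m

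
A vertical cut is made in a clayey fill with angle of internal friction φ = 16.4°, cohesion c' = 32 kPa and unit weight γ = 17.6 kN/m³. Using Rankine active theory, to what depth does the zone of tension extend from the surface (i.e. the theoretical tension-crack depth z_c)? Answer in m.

4.86 m

K_a = tan²(45° − 16.4°/2) = 0.5596; √K_a = 0.7481.
The active pressure is zero where K_a γ z = 2c√K_a, so z_c = 2c/(γ√K_a) = 2×32/(17.6×0.7481) = 4.861 m.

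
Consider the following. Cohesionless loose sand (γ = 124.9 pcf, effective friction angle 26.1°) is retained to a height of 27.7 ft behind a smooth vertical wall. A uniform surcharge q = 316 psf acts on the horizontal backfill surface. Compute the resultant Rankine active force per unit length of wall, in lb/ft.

22000 lb/ft

K_a = tan²(45° − φ/2) = 0.3889.
Soil triangle: ½ K_a γ H² = 0.5×0.3889×124.9×27.7² = 18640 lb/ft.
Surcharge rectangle: K_a q H = 0.3889×316×27.7 = 3405 lb/ft.
Total = 18640 + 3405 = 22040 lb/ft.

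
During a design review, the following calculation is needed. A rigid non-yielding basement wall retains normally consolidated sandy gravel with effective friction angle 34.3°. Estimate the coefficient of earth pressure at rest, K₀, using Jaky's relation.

0.436

K₀ = 1 − sin φ' = 1 − sin 34.3° = 0.4365.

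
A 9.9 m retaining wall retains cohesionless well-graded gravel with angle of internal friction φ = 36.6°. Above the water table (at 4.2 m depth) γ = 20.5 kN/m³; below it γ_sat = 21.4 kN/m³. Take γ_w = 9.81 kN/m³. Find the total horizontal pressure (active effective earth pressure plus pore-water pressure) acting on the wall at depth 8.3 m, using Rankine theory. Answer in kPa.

K_a = (1 − sin φ)/(1 + sin φ) = 0.2530.
γ' = 21.4 − 9.81 = 11.59 kN/m³.
Effective vertical stress at 8.3 m: σ'_v = 20.5×4.2 + 11.59×4.10 = 133.6 kPa.
σ'_h = K_a σ'_v = 0.2530 × 133.6 = 33.80 kPa; u = γ_w × 4.10 = 40.22 kPa.
Total σ_h = 33.80 + 40.22 = 74.02 kPa.

74.0 kPa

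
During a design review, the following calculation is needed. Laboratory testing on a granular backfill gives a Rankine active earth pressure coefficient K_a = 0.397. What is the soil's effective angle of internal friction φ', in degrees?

K_a = tan²(45° − φ/2) ⇒ 45° − φ/2 = arctan(√0.397) = 32.21°.
φ = 2(45° − 32.21°) = 25.57°.

25.6°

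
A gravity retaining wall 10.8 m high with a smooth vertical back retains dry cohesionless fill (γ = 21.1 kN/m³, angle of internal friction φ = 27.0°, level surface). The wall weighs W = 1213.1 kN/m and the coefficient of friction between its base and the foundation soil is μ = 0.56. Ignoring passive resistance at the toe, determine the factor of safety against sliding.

K_a = tan²(45° − 27.0°/2) = 0.3755.
P_a = ½K_aγH² = 0.5×0.3755×21.1×10.8² = 462.1 kN/m, acting at H/3 = 3.600 m above the base.
FS_sliding = μW / P_a = 0.56×1213.1 / 462.1 = 1.470.

1.47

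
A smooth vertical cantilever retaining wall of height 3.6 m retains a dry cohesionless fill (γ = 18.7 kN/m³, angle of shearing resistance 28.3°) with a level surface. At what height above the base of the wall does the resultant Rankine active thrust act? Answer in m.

K_a = 0.3568.
The pressure distribution is triangular, so the resultant acts at H/3 above the base = 3.6/3 = 1.200 m.

1.20 m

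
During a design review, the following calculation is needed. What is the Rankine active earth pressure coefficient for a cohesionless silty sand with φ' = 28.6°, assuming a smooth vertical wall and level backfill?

0.353

K_a = (1 − sin φ)/(1 + sin φ) = (1 − sin 28.6°)/(1 + sin 28.6°) = 0.3525.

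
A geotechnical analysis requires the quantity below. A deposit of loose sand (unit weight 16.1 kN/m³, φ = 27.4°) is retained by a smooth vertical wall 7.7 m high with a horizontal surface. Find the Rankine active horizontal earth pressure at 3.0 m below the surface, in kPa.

17.9 kPa

K_a = (1 − sin φ)/(1 + sin φ) = 0.3697.
σ_h = K_a γ z = 0.3697 × 16.1 × 3.0 = 17.86 kPa.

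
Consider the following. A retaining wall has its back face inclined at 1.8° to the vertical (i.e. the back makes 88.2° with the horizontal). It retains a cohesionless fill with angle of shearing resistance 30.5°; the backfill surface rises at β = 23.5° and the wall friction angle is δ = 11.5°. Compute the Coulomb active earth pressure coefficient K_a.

K_a = sin²(α+φ) / [sin²α · sin(α−δ) · (1 + √{sin(φ+δ)sin(φ−β) / (sin(α−δ)sin(α+β))})²].
With α = 88.2°, φ = 30.5°, δ = 11.5°, β = 23.5°: K_a = 0.4680.

0.468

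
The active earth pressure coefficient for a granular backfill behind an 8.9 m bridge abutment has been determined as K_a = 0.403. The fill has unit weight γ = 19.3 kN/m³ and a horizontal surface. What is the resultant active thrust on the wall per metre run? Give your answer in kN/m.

308 kN/m

P = ½ K_a γ H² = 0.5 × 0.403 × 19.3 × 8.9² = 308.0 kN/m.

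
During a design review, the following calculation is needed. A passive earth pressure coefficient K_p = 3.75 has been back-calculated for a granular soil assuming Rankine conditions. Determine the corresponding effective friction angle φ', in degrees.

35.4°

K_p = (1+sin φ)/(1−sin φ) ⇒ sin φ = (K_p − 1)/(K_p + 1) = 0.5789.
φ = arcsin(0.5789) = 35.38°.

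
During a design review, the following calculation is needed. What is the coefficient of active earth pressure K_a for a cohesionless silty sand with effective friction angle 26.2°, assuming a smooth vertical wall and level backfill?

K_a = (1 − sin φ)/(1 + sin φ) = (1 − sin 26.2°)/(1 + sin 26.2°) = 0.3874.

0.387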